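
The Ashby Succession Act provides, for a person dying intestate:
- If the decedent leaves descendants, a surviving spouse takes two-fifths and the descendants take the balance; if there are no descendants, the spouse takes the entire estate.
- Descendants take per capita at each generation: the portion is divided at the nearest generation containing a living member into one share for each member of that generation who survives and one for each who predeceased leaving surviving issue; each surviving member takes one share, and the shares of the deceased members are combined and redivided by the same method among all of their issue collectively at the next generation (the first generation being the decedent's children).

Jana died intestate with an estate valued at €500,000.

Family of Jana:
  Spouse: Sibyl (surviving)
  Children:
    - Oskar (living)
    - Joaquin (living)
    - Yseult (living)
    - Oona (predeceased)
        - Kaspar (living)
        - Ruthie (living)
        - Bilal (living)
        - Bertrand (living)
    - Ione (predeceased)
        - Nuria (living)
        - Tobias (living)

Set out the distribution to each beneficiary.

Sibyl takes two-fifths of €500,000 = €200,000. The remaining €300,000 passes to the descendants.
The descendants' portion (€300,000) is divided at the children's generation into 5 shares of €60,000. Oskar, Joaquin, and Yseult each take €60,000. The 2 shares of the deceased (Oona and Ione) are combined into a pool of €120,000.
That pool (€120,000) is divided at the grandchildren's generation equally among Kaspar, Ruthie, Bilal, Bertrand, Nuria, and Tobias: €20,000 each.

Sibyl: €200,000; Oskar: €60,000; Joaquin: €60,000; Yseult: €60,000; Kaspar: €20,000; Ruthie: €20,000; Bilal: €20,000; Bertrand: €20,000; Nuria: €20,000; Tobias: €20,000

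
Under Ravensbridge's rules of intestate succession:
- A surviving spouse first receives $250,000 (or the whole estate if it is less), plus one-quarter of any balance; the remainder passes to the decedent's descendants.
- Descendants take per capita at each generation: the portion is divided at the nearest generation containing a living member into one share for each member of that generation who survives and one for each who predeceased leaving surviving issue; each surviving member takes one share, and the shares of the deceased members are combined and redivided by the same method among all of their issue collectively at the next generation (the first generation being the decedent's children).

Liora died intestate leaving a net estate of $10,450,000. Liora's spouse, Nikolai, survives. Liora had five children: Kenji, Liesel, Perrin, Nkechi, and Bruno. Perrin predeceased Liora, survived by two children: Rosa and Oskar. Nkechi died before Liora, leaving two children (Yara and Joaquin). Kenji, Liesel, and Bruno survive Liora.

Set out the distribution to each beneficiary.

Nikolai: $2,800,000; Kenji: $1,530,000; Liesel: $1,530,000; Rosa: $765,000; Oskar: $765,000; Yara: $765,000; Joaquin: $765,000; Bruno: $1,530,000

Nikolai first takes $250,000, leaving a balance of $10,200,000. Nikolai then takes one-quarter of the balance ($2,550,000), for a total of $2,800,000. The remaining $7,650,000 passes to the descendants.
The descendants' portion ($7,650,000) is divided at the children's generation into 5 shares of $1,530,000. Kenji, Liesel, and Bruno each take $1,530,000. The 2 shares of the deceased (Perrin and Nkechi) are combined into a pool of $3,060,000.
That pool ($3,060,000) is divided at the grandchildren's generation equally among Rosa, Oskar, Yara, and Joaquin: $765,000 each.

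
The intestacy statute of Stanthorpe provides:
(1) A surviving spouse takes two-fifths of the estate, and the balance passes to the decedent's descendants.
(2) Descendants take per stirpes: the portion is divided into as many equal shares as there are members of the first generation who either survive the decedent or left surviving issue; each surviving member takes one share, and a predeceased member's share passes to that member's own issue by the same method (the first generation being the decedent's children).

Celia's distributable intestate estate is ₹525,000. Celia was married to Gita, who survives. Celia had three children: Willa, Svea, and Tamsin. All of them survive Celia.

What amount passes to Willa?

Gita takes two-fifths of ₹525,000 = ₹210,000. The remaining ₹315,000 passes to the descendants.
The descendants' portion (₹315,000) is divided into 3 shares of ₹105,000: Willa, Svea, and Tamsin each take ₹105,000.

Willa receives ₹105,000.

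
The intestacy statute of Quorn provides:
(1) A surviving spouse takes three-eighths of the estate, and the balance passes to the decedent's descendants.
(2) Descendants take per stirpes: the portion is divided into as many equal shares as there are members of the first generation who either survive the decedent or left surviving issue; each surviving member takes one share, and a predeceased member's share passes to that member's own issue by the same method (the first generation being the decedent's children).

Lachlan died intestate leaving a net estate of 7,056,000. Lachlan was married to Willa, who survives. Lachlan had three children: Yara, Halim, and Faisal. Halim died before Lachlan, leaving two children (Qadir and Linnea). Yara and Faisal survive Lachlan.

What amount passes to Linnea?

Willa takes three-eighths of 7,056,000 = 2,646,000. The remaining 4,410,000 passes to the descendants.
The descendants' portion (4,410,000) is divided into 3 shares of 1,470,000: Yara and Faisal each take 1,470,000; Halim's 1,470,000 share passes to Halim's issue.
Halim's share (1,470,000) is divided into 2 shares of 735,000: Qadir and Linnea each take 735,000.

Linnea receives 735,000.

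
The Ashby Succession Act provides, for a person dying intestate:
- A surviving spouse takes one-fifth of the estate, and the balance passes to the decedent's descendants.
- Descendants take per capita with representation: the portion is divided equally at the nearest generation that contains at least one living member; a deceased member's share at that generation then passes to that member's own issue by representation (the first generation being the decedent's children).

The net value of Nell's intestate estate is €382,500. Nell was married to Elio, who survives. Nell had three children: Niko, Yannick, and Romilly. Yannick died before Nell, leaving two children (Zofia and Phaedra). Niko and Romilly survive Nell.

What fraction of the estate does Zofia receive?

Elio takes one-fifth of €382,500 = €76,500. The remaining €306,000 passes to the descendants.
The descendants' portion (€306,000) is divided into 3 shares of €102,000: Niko and Romilly each take €102,000; Yannick's €102,000 share passes to Yannick's issue.
Yannick's share (€102,000) is divided into 2 shares of €51,000: Zofia and Phaedra each take €51,000.

Zofia receives 2/15 of the estate.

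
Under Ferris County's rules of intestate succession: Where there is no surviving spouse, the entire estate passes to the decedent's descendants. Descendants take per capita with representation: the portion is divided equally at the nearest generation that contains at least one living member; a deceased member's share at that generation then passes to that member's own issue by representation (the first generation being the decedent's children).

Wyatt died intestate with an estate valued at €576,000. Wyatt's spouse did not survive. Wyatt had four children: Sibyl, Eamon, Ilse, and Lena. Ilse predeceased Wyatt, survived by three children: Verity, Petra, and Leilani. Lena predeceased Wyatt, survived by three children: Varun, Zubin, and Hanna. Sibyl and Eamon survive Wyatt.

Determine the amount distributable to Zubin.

Zubin receives €48,000.

The entire €576,000 passes to the descendants.
That amount (€576,000) is divided into 4 shares of €144,000: Sibyl and Eamon each take €144,000; Ilse's €144,000 share passes to Ilse's issue; Lena's €144,000 share passes to Lena's issue.
Ilse's share (€144,000) is divided into 3 shares of €48,000: Verity, Petra, and Leilani each take €48,000.
Lena's share (€144,000) is divided into 3 shares of €48,000: Varun, Zubin, and Hanna each take €48,000.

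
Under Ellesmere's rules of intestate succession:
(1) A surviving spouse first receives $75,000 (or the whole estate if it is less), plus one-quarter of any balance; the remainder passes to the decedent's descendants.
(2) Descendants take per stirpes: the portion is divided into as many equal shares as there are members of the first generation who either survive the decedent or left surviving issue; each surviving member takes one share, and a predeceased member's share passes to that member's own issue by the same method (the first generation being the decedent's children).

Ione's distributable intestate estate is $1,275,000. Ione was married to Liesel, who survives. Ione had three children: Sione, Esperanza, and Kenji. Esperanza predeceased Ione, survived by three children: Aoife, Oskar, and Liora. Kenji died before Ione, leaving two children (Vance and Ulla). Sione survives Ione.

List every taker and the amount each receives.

Liesel first takes $75,000, leaving a balance of $1,200,000. Liesel then takes one-quarter of the balance ($300,000), for a total of $375,000. The remaining $900,000 passes to the descendants.
The descendants' portion ($900,000) is divided into 3 shares of $300,000: Sione takes $300,000; Esperanza's $300,000 share passes to Esperanza's issue; Kenji's $300,000 share passes to Kenji's issue.
Esperanza's share ($300,000) is divided into 3 shares of $100,000: Aoife, Oskar, and Liora each take $100,000.
Kenji's share ($300,000) is divided into 2 shares of $150,000: Vance and Ulla each take $150,000.

Liesel: $375,000; Sione: $300,000; Aoife: $100,000; Oskar: $100,000; Liora: $100,000; Vance: $150,000; Ulla: $150,000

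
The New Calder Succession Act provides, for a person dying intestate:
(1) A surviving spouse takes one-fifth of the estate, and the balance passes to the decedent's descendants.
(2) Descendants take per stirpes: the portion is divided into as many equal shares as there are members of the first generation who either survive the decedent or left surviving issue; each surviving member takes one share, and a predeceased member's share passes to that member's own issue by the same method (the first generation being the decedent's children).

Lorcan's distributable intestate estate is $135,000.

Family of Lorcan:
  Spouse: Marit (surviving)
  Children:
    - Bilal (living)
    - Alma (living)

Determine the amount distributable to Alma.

Alma receives $54,000.

Marit takes one-fifth of $135,000 = $27,000. The remaining $108,000 passes to the descendants.
The descendants' portion ($108,000) is divided into 2 shares of $54,000: Bilal and Alma each take $54,000.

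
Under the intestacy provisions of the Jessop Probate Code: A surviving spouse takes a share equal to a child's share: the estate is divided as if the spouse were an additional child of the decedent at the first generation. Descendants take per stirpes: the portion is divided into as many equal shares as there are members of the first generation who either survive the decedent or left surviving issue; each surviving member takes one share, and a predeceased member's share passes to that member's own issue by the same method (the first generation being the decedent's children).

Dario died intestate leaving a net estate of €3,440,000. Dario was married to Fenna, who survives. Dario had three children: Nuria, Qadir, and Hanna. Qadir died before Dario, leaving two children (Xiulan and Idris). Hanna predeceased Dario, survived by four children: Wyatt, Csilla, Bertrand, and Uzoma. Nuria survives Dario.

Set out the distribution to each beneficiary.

Fenna: €860,000; Nuria: €860,000; Xiulan: €430,000; Idris: €430,000; Wyatt: €215,000; Csilla: €215,000; Bertrand: €215,000; Uzoma: €215,000

The spouse counts as an additional share at the children's level, so there are 4 primary shares of €860,000. Fenna takes one such share (€860,000).
The children's combined portion (€2,580,000) is divided into 3 shares of €860,000: Nuria takes €860,000; Qadir's €860,000 share passes to Qadir's issue; Hanna's €860,000 share passes to Hanna's issue.
Qadir's share (€860,000) is divided into 2 shares of €430,000: Xiulan and Idris each take €430,000.
Hanna's share (€860,000) is divided into 4 shares of €215,000: Wyatt, Csilla, Bertrand, and Uzoma each take €215,000.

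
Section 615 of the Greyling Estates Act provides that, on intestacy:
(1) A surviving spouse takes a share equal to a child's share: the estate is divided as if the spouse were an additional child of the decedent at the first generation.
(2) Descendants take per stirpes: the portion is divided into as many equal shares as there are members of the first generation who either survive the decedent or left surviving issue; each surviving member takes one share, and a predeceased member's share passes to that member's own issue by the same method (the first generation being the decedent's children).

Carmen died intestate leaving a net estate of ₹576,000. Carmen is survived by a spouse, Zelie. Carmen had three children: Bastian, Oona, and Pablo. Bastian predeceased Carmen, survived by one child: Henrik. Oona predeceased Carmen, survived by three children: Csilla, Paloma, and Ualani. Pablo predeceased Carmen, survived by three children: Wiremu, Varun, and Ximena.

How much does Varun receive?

The spouse counts as an additional share at the children's level, so there are 4 primary shares of ₹144,000. Zelie takes one such share (₹144,000).
The children's combined portion (₹432,000) is divided into 3 shares of ₹144,000: Bastian's ₹144,000 share passes to Bastian's issue; Oona's ₹144,000 share passes to Oona's issue; Pablo's ₹144,000 share passes to Pablo's issue.
Bastian's share (₹144,000) passes entirely to Henrik.
Oona's share (₹144,000) is divided into 3 shares of ₹48,000: Csilla, Paloma, and Ualani each take ₹48,000.
Pablo's share (₹144,000) is divided into 3 shares of ₹48,000: Wiremu, Varun, and Ximena each take ₹48,000.

Varun receives ₹48,000.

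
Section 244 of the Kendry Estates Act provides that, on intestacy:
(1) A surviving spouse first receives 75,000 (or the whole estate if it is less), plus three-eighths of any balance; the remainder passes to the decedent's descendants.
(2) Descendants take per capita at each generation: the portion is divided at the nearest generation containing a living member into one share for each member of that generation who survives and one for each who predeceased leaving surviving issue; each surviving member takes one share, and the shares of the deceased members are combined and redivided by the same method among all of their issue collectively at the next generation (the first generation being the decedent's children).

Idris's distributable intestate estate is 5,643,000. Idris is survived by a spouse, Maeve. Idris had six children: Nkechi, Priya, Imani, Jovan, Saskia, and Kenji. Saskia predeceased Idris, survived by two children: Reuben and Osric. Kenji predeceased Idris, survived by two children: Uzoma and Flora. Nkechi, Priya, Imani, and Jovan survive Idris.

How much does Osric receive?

Maeve first takes 75,000, leaving a balance of 5,568,000. Maeve then takes three-eighths of the balance (2,088,000), for a total of 2,163,000. The remaining 3,480,000 passes to the descendants.
The descendants' portion (3,480,000) is divided at the children's generation into 6 shares of 580,000. Nkechi, Priya, Imani, and Jovan each take 580,000. The 2 shares of the deceased (Saskia and Kenji) are combined into a pool of 1,160,000.
That pool (1,160,000) is divided at the grandchildren's generation equally among Reuben, Osric, Uzoma, and Flora: 290,000 each.

Osric receives 290,000.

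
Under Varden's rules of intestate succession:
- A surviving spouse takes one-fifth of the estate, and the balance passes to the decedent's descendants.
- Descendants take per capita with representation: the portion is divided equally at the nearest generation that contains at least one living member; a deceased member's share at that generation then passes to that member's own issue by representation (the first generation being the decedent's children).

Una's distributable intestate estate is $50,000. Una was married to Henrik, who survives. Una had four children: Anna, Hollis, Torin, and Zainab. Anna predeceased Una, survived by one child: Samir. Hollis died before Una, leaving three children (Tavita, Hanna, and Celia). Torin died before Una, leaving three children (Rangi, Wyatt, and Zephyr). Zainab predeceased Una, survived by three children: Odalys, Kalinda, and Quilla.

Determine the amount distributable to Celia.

Henrik takes one-fifth of $50,000 = $10,000. The remaining $40,000 passes to the descendants.
No child survives, so the initial division is made at the grandchildren's generation.
The descendants' portion ($40,000) is divided into 10 shares of $4,000: Samir, Tavita, Hanna, Celia, Rangi, Wyatt, Zephyr, Odalys, Kalinda, and Quilla each take $4,000.

Celia receives $4,000.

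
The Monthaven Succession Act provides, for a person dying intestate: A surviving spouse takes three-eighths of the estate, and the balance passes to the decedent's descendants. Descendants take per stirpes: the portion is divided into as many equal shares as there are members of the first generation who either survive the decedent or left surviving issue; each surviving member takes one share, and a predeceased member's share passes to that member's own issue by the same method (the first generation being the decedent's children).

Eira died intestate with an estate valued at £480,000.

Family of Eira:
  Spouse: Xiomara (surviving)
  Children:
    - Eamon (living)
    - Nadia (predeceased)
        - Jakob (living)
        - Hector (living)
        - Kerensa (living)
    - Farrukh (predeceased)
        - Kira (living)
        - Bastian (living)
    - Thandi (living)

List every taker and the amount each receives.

Xiomara takes three-eighths of £480,000 = £180,000. The remaining £300,000 passes to the descendants.
The descendants' portion (£300,000) is divided into 4 shares of £75,000: Eamon and Thandi each take £75,000; Nadia's £75,000 share passes to Nadia's issue; Farrukh's £75,000 share passes to Farrukh's issue.
Nadia's share (£75,000) is divided into 3 shares of £25,000: Jakob, Hector, and Kerensa each take £25,000.
Farrukh's share (£75,000) is divided into 2 shares of £37,500: Kira and Bastian each take £37,500.

Xiomara: £180,000; Eamon: £75,000; Jakob: £25,000; Hector: £25,000; Kerensa: £25,000; Kira: £37,500; Bastian: £37,500; Thandi: £75,000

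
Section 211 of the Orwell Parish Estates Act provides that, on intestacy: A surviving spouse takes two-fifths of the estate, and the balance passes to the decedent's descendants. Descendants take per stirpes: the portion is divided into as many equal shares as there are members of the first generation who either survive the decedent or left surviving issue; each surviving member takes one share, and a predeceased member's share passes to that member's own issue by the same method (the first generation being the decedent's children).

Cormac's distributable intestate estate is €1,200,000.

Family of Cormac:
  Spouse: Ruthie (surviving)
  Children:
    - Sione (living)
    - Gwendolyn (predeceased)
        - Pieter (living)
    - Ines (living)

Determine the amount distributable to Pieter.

Ruthie takes two-fifths of €1,200,000 = €480,000. The remaining €720,000 passes to the descendants.
The descendants' portion (€720,000) is divided into 3 shares of €240,000: Sione and Ines each take €240,000; Gwendolyn's €240,000 share passes to Gwendolyn's issue.
Gwendolyn's share (€240,000) passes entirely to Pieter.

Pieter receives €240,000.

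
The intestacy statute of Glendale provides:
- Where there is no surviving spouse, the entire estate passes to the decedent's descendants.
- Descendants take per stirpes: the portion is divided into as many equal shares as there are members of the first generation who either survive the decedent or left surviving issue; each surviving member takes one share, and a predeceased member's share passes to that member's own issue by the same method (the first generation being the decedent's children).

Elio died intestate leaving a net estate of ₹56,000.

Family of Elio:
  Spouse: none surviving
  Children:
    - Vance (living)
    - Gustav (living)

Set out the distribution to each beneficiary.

Vance: ₹28,000; Gustav: ₹28,000

The entire ₹56,000 passes to the descendants.
That amount (₹56,000) is divided into 2 shares of ₹28,000: Vance and Gustav each take ₹28,000.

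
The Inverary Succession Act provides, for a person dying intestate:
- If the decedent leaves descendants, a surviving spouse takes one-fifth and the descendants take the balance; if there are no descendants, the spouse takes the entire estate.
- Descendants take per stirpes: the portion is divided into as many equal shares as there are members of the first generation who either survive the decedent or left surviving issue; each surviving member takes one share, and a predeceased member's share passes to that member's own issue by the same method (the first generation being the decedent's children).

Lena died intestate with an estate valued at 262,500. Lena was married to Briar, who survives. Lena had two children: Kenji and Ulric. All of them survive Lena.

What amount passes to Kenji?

Briar takes one-fifth of 262,500 = 52,500. The remaining 210,000 passes to the descendants.
The descendants' portion (210,000) is divided into 2 shares of 105,000: Kenji and Ulric each take 105,000.

Kenji receives 105,000.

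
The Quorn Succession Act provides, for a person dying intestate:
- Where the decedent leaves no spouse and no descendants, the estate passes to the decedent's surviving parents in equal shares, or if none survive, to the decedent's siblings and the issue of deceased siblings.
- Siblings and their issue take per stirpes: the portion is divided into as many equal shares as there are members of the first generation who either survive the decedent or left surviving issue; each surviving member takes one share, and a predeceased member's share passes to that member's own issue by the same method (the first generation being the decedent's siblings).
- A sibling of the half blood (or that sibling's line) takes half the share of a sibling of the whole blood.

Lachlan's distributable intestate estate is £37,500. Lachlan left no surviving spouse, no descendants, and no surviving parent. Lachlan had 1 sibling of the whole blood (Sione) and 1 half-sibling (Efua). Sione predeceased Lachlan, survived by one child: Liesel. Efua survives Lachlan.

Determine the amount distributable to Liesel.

Liesel receives £25,000.

The entire £37,500 passes to the siblings and their issue.
Counting each half-blood sibling's line as half a unit, there are 3/2 units in £37,500, so one unit is £25,000. Whole-blood lines (Sione) take £25,000 each; half-blood lines (Efua) take £12,500 each.
Sione's share (£25,000) passes entirely to Liesel.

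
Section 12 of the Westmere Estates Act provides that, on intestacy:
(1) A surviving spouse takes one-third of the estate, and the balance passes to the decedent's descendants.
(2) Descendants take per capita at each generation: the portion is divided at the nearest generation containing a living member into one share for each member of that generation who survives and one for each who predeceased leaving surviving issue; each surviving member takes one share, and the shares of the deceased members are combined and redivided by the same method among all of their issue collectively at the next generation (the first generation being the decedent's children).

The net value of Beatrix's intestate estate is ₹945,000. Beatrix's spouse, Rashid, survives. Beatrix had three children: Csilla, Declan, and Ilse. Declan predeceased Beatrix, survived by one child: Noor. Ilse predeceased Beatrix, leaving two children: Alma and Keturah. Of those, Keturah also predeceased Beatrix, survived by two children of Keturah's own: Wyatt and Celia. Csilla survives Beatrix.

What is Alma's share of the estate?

Rashid takes one-third of ₹945,000 = ₹315,000. The remaining ₹630,000 passes to the descendants.
The descendants' portion (₹630,000) is divided at the children's generation into 3 shares of ₹210,000. Csilla takes ₹210,000. The 2 shares of the deceased (Declan and Ilse) are combined into a pool of ₹420,000.
That pool (₹420,000) is divided at the grandchildren's generation into 3 shares of ₹140,000. Noor and Alma each take ₹140,000. The remaining share for the deceased Keturah (₹140,000) is carried to the next generation.
That pool (₹140,000) is divided at the great-grandchildren's generation equally among Wyatt and Celia: ₹70,000 each.

Alma receives ₹140,000.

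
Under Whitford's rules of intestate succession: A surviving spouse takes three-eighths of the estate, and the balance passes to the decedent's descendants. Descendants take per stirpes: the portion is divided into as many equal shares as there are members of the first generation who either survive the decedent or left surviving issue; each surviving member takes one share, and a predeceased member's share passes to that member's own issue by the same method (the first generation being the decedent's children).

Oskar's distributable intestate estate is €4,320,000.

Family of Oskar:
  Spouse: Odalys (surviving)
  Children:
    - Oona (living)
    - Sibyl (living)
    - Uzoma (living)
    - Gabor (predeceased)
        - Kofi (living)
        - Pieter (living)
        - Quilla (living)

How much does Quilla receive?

Odalys takes three-eighths of €4,320,000 = €1,620,000. The remaining €2,700,000 passes to the descendants.
The descendants' portion (€2,700,000) is divided into 4 shares of €675,000: Oona, Sibyl, and Uzoma each take €675,000; Gabor's €675,000 share passes to Gabor's issue.
Gabor's share (€675,000) is divided into 3 shares of €225,000: Kofi, Pieter, and Quilla each take €225,000.

Quilla receives €225,000.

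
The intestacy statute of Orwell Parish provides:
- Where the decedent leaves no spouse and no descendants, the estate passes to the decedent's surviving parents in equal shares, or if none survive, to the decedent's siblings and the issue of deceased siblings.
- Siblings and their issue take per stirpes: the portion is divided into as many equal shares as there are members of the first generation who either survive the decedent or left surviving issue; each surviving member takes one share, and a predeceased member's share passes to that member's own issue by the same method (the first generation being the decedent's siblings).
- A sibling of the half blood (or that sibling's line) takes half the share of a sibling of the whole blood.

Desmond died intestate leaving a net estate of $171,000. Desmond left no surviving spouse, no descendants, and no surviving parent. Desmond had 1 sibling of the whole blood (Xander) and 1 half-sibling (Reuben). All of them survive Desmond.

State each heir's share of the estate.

Xander: $114,000; Reuben: $57,000

The entire $171,000 passes to the siblings and their issue.
Counting each half-blood sibling's line as half a unit, there are 3/2 units in $171,000, so one unit is $114,000. Whole-blood lines (Xander) take $114,000 each; half-blood lines (Reuben) take $57,000 each.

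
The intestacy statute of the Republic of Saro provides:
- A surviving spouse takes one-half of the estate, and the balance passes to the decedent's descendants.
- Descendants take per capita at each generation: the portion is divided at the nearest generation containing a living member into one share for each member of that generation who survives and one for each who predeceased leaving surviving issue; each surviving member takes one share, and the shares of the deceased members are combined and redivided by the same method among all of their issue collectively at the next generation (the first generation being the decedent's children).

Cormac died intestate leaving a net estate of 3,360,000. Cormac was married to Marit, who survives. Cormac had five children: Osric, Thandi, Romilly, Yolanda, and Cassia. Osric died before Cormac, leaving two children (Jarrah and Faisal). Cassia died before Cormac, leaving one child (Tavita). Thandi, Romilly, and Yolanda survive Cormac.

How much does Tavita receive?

Tavita receives 224,000.

Marit takes one-half of 3,360,000 = 1,680,000. The remaining 1,680,000 passes to the descendants.
The descendants' portion (1,680,000) is divided at the children's generation into 5 shares of 336,000. Thandi, Romilly, and Yolanda each take 336,000. The 2 shares of the deceased (Osric and Cassia) are combined into a pool of 672,000.
That pool (672,000) is divided at the grandchildren's generation equally among Jarrah, Faisal, and Tavita: 224,000 each.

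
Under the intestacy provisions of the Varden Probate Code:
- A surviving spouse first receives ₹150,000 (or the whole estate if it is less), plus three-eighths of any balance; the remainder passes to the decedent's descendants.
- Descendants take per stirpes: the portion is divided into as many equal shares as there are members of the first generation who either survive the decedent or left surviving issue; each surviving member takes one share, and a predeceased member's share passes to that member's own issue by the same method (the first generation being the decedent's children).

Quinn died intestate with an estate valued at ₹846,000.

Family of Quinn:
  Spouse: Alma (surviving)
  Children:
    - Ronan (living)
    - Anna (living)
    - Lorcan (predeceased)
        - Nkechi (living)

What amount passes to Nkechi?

Alma first takes ₹150,000, leaving a balance of ₹696,000. Alma then takes three-eighths of the balance (₹261,000), for a total of ₹411,000. The remaining ₹435,000 passes to the descendants.
The descendants' portion (₹435,000) is divided into 3 shares of ₹145,000: Ronan and Anna each take ₹145,000; Lorcan's ₹145,000 share passes to Lorcan's issue.
Lorcan's share (₹145,000) passes entirely to Nkechi.

Nkechi receives ₹145,000.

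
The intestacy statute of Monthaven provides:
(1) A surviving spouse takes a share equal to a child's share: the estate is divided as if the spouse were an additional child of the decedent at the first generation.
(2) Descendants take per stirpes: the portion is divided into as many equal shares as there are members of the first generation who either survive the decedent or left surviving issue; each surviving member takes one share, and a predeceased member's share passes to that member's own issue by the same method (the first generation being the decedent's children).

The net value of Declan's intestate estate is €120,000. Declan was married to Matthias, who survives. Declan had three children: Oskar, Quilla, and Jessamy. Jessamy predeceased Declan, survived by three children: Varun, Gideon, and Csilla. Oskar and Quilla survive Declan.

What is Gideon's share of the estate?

Gideon receives €10,000.

The spouse counts as an additional share at the children's level, so there are 4 primary shares of €30,000. Matthias takes one such share (€30,000).
The children's combined portion (€90,000) is divided into 3 shares of €30,000: Oskar and Quilla each take €30,000; Jessamy's €30,000 share passes to Jessamy's issue.
Jessamy's share (€30,000) is divided into 3 shares of €10,000: Varun, Gideon, and Csilla each take €10,000.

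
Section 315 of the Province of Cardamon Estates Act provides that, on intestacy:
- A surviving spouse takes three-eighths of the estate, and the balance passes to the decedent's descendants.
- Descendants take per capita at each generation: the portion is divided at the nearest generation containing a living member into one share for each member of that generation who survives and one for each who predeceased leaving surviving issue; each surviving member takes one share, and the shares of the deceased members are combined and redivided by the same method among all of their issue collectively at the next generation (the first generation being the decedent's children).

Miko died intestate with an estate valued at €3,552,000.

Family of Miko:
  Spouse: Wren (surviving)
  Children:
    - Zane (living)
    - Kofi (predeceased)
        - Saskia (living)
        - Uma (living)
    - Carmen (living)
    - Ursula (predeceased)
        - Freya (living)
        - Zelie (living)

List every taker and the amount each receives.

Wren: €1,332,000; Zane: €555,000; Saskia: €277,500; Uma: €277,500; Carmen: €555,000; Freya: €277,500; Zelie: €277,500

Wren takes three-eighths of €3,552,000 = €1,332,000. The remaining €2,220,000 passes to the descendants.
The descendants' portion (€2,220,000) is divided at the children's generation into 4 shares of €555,000. Zane and Carmen each take €555,000. The 2 shares of the deceased (Kofi and Ursula) are combined into a pool of €1,110,000.
That pool (€1,110,000) is divided at the grandchildren's generation equally among Saskia, Uma, Freya, and Zelie: €277,500 each.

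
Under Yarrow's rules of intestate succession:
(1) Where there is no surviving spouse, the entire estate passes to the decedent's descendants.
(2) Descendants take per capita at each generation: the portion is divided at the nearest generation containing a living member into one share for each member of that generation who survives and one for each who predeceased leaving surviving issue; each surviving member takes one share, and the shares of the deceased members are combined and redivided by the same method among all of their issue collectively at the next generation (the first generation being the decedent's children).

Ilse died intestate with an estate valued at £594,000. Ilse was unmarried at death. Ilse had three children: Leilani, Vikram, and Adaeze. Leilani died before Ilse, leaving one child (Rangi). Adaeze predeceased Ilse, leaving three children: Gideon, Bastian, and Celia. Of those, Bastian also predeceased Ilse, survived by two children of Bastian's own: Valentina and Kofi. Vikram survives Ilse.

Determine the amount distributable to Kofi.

Kofi receives £49,500.

The entire £594,000 passes to the descendants.
That amount (£594,000) is divided at the children's generation into 3 shares of £198,000. Vikram takes £198,000. The 2 shares of the deceased (Leilani and Adaeze) are combined into a pool of £396,000.
That pool (£396,000) is divided at the grandchildren's generation into 4 shares of £99,000. Rangi, Gideon, and Celia each take £99,000. The remaining share for the deceased Bastian (£99,000) is carried to the next generation.
That pool (£99,000) is divided at the great-grandchildren's generation equally among Valentina and Kofi: £49,500 each.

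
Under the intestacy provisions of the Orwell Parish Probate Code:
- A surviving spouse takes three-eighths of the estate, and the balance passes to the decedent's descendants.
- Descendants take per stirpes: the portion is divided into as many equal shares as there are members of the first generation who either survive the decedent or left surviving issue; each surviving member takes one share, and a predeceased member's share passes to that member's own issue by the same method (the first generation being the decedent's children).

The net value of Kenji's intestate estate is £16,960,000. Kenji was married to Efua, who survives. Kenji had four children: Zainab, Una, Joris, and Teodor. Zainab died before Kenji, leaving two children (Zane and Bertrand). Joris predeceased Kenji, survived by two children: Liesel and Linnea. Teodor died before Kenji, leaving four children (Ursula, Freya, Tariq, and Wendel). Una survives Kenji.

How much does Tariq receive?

Tariq receives £662,500.

Efua takes three-eighths of £16,960,000 = £6,360,000. The remaining £10,600,000 passes to the descendants.
The descendants' portion (£10,600,000) is divided into 4 shares of £2,650,000: Una takes £2,650,000; Zainab's £2,650,000 share passes to Zainab's issue; Joris's £2,650,000 share passes to Joris's issue; Teodor's £2,650,000 share passes to Teodor's issue.
Zainab's share (£2,650,000) is divided into 2 shares of £1,325,000: Zane and Bertrand each take £1,325,000.
Joris's share (£2,650,000) is divided into 2 shares of £1,325,000: Liesel and Linnea each take £1,325,000.
Teodor's share (£2,650,000) is divided into 4 shares of £662,500: Ursula, Freya, Tariq, and Wendel each take £662,500.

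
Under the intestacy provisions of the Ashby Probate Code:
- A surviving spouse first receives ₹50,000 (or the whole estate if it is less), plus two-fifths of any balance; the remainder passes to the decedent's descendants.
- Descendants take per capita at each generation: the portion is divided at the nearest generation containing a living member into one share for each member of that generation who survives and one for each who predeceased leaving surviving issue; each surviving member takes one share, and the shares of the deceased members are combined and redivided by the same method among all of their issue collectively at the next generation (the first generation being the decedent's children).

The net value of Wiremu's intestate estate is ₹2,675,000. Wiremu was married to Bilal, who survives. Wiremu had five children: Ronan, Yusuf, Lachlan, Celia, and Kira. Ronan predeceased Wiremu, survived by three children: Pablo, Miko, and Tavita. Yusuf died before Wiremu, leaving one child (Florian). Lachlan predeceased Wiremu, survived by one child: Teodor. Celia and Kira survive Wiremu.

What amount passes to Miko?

Miko receives ₹189,000.

Bilal first takes ₹50,000, leaving a balance of ₹2,625,000. Bilal then takes two-fifths of the balance (₹1,050,000), for a total of ₹1,100,000. The remaining ₹1,575,000 passes to the descendants.
The descendants' portion (₹1,575,000) is divided at the children's generation into 5 shares of ₹315,000. Celia and Kira each take ₹315,000. The 3 shares of the deceased (Ronan, Yusuf, and Lachlan) are combined into a pool of ₹945,000.
That pool (₹945,000) is divided at the grandchildren's generation equally among Pablo, Miko, Tavita, Florian, and Teodor: ₹189,000 each.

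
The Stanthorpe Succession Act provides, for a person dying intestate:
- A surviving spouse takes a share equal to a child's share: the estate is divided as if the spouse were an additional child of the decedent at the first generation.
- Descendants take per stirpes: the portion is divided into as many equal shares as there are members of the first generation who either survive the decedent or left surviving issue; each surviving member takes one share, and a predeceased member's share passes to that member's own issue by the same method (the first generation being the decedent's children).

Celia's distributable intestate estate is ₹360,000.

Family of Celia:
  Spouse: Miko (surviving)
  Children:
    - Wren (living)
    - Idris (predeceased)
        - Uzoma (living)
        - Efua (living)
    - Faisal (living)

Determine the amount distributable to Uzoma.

Uzoma receives ₹45,000.

The spouse counts as an additional share at the children's level, so there are 4 primary shares of ₹90,000. Miko takes one such share (₹90,000).
The children's combined portion (₹270,000) is divided into 3 shares of ₹90,000: Wren and Faisal each take ₹90,000; Idris's ₹90,000 share passes to Idris's issue.
Idris's share (₹90,000) is divided into 2 shares of ₹45,000: Uzoma and Efua each take ₹45,000.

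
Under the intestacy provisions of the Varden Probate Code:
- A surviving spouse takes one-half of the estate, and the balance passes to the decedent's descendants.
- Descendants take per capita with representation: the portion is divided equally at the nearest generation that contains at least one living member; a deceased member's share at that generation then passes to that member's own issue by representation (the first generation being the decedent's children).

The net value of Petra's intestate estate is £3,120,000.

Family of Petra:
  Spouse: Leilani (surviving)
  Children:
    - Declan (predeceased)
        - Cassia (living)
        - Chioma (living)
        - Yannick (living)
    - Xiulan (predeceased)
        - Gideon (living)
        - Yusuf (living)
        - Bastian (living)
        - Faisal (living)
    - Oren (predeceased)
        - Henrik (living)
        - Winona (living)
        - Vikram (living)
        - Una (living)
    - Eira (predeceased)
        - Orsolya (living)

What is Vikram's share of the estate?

Vikram receives £130,000.

Leilani takes one-half of £3,120,000 = £1,560,000. The remaining £1,560,000 passes to the descendants.
No child survives, so the initial division is made at the grandchildren's generation.
The descendants' portion (£1,560,000) is divided into 12 shares of £130,000: Cassia, Chioma, Yannick, Gideon, Yusuf, Bastian, Faisal, Henrik, Winona, Vikram, Una, and Orsolya each take £130,000.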